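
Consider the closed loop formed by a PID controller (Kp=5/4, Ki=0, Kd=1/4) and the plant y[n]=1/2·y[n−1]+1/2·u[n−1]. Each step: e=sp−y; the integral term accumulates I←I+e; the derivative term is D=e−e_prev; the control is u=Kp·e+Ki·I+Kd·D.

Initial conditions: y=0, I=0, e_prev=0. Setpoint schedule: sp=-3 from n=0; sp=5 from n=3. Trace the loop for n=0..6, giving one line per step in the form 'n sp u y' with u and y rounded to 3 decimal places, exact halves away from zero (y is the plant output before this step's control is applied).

(exact arithmetic carried between steps; '≈' marks a value shown rounded to 6 d.p. or computed from one; I and e_prev carry over from the previous line; the table rounds u and y to 3 d.p., halves away from zero)
n=0: y=0, sp=-3, e=sp−y=-3; I=-3, D=e−e_prev=-3; u=5/4·(-3)+0·(-3)+1/4·(-3)=-4.5; next y=1/2·0+1/2·(-4.5)=-2.25
n=1: y=-2.25, sp=-3, e=sp−y=-0.75; I=-3.75, D=e−e_prev=2.25; u=5/4·(-0.75)+0·(-3.75)+1/4·2.25=-0.375; next y=1/2·(-2.25)+1/2·(-0.375)=-1.3125
n=2: y=-1.3125, sp=-3, e=sp−y=-1.6875; I=-5.4375, D=e−e_prev=-0.9375; u=5/4·(-1.6875)+0·(-5.4375)+1/4·(-0.9375)=-2.34375; next y=1/2·(-1.3125)+1/2·(-2.34375)=-1.828125
n=3: y=-1.828125, sp=5, e=sp−y=6.828125; I=1.390625, D=e−e_prev=8.515625; u=5/4·6.828125+0·1.390625+1/4·8.515625≈10.664063; next y=1/2·(-1.828125)+1/2·10.664063≈4.417969
n=4: y≈4.417969, sp=5, e=sp−y≈0.582031; I≈1.972656, D=e−e_prev≈-6.246094; u=5/4·0.582031+0·1.972656+1/4·(-6.246094)≈-0.833984; next y=1/2·4.417969+1/2·(-0.833984)≈1.791992
n=5: y≈1.791992, sp=5, e=sp−y≈3.208008; I≈5.180664, D=e−e_prev≈2.625977; u=5/4·3.208008+0·5.180664+1/4·2.625977≈4.666504; next y=1/2·1.791992+1/2·4.666504≈3.229248
n=6: y≈3.229248, sp=5, e=sp−y≈1.770752; I≈6.951416, D=e−e_prev≈-1.437256; u=5/4·1.770752+0·6.951416+1/4·(-1.437256)≈1.854126; next y=1/2·3.229248+1/2·1.854126≈2.541687

0 -3 -4.500 0.000
1 -3 -0.375 -2.250
2 -3 -2.344 -1.313
3 5 10.664 -1.828
4 5 -0.834 4.418
5 5 4.667 1.792
6 5 1.854 3.229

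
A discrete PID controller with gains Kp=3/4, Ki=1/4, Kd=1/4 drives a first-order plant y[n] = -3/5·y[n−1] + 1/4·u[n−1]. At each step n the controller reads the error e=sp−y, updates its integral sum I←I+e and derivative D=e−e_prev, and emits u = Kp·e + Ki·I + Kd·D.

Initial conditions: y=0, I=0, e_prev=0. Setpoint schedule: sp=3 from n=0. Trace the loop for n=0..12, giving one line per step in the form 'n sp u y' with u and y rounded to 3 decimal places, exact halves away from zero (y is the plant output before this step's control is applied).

0 3 3.750 0.000
1 3 2.578 0.938
2 3 4.397 0.082
3 3 3.703 1.050
4 3 5.376 0.296
5 3 4.774 1.167
6 3 6.292 0.494
7 3 5.771 1.277
8 3 7.148 0.677
9 3 6.698 1.381
10 3 7.948 0.846
11 3 7.561 1.479
12 3 8.695 1.003

(exact arithmetic carried between steps; '≈' marks a value shown rounded to 6 d.p. or computed from one; I and e_prev carry over from the previous line; the table rounds u and y to 3 d.p., halves away from zero)
n=0: y=0, sp=3, e=sp−y=3; I=3, D=e−e_prev=3; u=3/4·3+1/4·3+1/4·3=3.75; next y=-3/5·0+1/4·3.75=0.9375
n=1: y=0.9375, sp=3, e=sp−y=2.0625; I=5.0625, D=e−e_prev=-0.9375; u=3/4·2.0625+1/4·5.0625+1/4·(-0.9375)=2.578125; next y=-3/5·0.9375+1/4·2.578125≈0.082031
n=2: y≈0.082031, sp=3, e=sp−y≈2.917969; I≈7.980469, D=e−e_prev≈0.855469; u=3/4·2.917969+1/4·7.980469+1/4·0.855469≈4.397461; next y=-3/5·0.082031+1/4·4.397461≈1.050146
n=3: y≈1.050146, sp=3, e=sp−y≈1.949854; I≈9.930322, D=e−e_prev≈-0.968115; u=3/4·1.949854+1/4·9.930322+1/4·(-0.968115)≈3.702942; next y=-3/5·1.050146+1/4·3.702942≈0.295648
n=4: y≈0.295648, sp=3, e=sp−y≈2.704352; I≈12.634675, D=e−e_prev≈0.754499; u=3/4·2.704352+1/4·12.634675+1/4·0.754499≈5.375558; next y=-3/5·0.295648+1/4·5.375558≈1.166501
n=5: y≈1.166501, sp=3, e=sp−y≈1.833499; I≈14.468174, D=e−e_prev≈-0.870853; u=3/4·1.833499+1/4·14.468174+1/4·(-0.870853)≈4.774454; next y=-3/5·1.166501+1/4·4.774454≈0.493713
n=6: y≈0.493713, sp=3, e=sp−y≈2.506287; I≈16.974461, D=e−e_prev≈0.672788; u=3/4·2.506287+1/4·16.974461+1/4·0.672788≈6.291527; next y=-3/5·0.493713+1/4·6.291527≈1.276654
n=7: y≈1.276654, sp=3, e=sp−y≈1.723346; I≈18.697807, D=e−e_prev≈-0.782941; u=3/4·1.723346+1/4·18.697807+1/4·(-0.782941)≈5.771226; next y=-3/5·1.276654+1/4·5.771226≈0.676814
n=8: y≈0.676814, sp=3, e=sp−y≈2.323186; I≈21.020993, D=e−e_prev≈0.599840; u=3/4·2.323186+1/4·21.020993+1/4·0.599840≈7.147598; next y=-3/5·0.676814+1/4·7.147598≈1.380811
n=9: y≈1.380811, sp=3, e=sp−y≈1.619189; I≈22.640182, D=e−e_prev≈-0.703997; u=3/4·1.619189+1/4·22.640182+1/4·(-0.703997)≈6.698438; next y=-3/5·1.380811+1/4·6.698438≈0.846123
n=10: y≈0.846123, sp=3, e=sp−y≈2.153877; I≈24.794059, D=e−e_prev≈0.534688; u=3/4·2.153877+1/4·24.794059+1/4·0.534688≈7.947594; next y=-3/5·0.846123+1/4·7.947594≈1.479225
n=11: y≈1.479225, sp=3, e=sp−y≈1.520775; I≈26.314834, D=e−e_prev≈-0.633102; u=3/4·1.520775+1/4·26.314834+1/4·(-0.633102)≈7.561014; next y=-3/5·1.479225+1/4·7.561014≈1.002719
n=12: y≈1.002719, sp=3, e=sp−y≈1.997281; I≈28.312115, D=e−e_prev≈0.476506; u=3/4·1.997281+1/4·28.312115+1/4·0.476506≈8.695116; next y=-3/5·1.002719+1/4·8.695116≈1.572148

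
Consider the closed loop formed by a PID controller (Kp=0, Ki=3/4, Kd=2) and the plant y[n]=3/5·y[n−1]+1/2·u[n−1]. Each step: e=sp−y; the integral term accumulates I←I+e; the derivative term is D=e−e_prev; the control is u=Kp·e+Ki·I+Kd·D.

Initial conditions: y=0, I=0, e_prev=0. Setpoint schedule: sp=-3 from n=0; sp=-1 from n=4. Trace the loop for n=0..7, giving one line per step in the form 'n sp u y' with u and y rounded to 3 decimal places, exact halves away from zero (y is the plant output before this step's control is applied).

(exact arithmetic carried between steps; '≈' marks a value shown rounded to 6 d.p. or computed from one; I and e_prev carry over from the previous line; the table rounds u and y to 3 d.p., halves away from zero)
n=0: y=0, sp=-3, e=sp−y=-3; I=-3, D=e−e_prev=-3; u=0·(-3)+3/4·(-3)+2·(-3)=-8.25; next y=3/5·0+1/2·(-8.25)=-4.125
n=1: y=-4.125, sp=-3, e=sp−y=1.125; I=-1.875, D=e−e_prev=4.125; u=0·1.125+3/4·(-1.875)+2·4.125=6.84375; next y=3/5·(-4.125)+1/2·6.84375=0.946875
n=2: y=0.946875, sp=-3, e=sp−y=-3.946875; I=-5.821875, D=e−e_prev=-5.071875; u=0·(-3.946875)+3/4·(-5.821875)+2·(-5.071875)≈-14.510156; next y=3/5·0.946875+1/2·(-14.510156)≈-6.686953
n=3: y≈-6.686953, sp=-3, e=sp−y≈3.686953; I≈-2.134922, D=e−e_prev≈7.633828; u=0·3.686953+3/4·(-2.134922)+2·7.633828≈13.666465; next y=3/5·(-6.686953)+1/2·13.666465≈2.821061
n=4: y≈2.821061, sp=-1, e=sp−y≈-3.821061; I≈-5.955982, D=e−e_prev≈-7.508014; u=0·(-3.821061)+3/4·(-5.955982)+2·(-7.508014)≈-19.483014; next y=3/5·2.821061+1/2·(-19.483014)≈-8.048871
n=5: y≈-8.048871, sp=-1, e=sp−y≈7.048871; I≈1.092888, D=e−e_prev≈10.869931; u=0·7.048871+3/4·1.092888+2·10.869931≈22.559529; next y=3/5·(-8.048871)+1/2·22.559529≈6.450442
n=6: y≈6.450442, sp=-1, e=sp−y≈-7.450442; I≈-6.357554, D=e−e_prev≈-14.499313; u=0·(-7.450442)+3/4·(-6.357554)+2·(-14.499313)≈-33.766791; next y=3/5·6.450442+1/2·(-33.766791)≈-13.013130
n=7: y≈-13.013130, sp=-1, e=sp−y≈12.013130; I≈5.655577, D=e−e_prev≈19.463572; u=0·12.013130+3/4·5.655577+2·19.463572≈43.168827; next y=3/5·(-13.013130)+1/2·43.168827≈13.776535

0 -3 -8.250 0.000
1 -3 6.844 -4.125
2 -3 -14.510 0.947
3 -3 13.666 -6.687
4 -1 -19.483 2.821
5 -1 22.560 -8.049
6 -1 -33.767 6.450
7 -1 43.169 -13.013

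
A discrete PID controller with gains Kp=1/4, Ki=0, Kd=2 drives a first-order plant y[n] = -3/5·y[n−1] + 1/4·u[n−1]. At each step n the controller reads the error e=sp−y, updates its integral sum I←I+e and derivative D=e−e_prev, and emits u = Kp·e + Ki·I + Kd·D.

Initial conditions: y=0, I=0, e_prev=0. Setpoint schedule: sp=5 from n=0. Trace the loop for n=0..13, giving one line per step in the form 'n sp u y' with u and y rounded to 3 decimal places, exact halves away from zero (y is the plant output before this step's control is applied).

(exact arithmetic carried between steps; '≈' marks a value shown rounded to 6 d.p. or computed from one; I and e_prev carry over from the previous line; the table rounds u and y to 3 d.p., halves away from zero)
n=0: y=0, sp=5, e=sp−y=5; I=5, D=e−e_prev=5; u=1/4·5+0·5+2·5=11.25; next y=-3/5·0+1/4·11.25=2.8125
n=1: y=2.8125, sp=5, e=sp−y=2.1875; I=7.1875, D=e−e_prev=-2.8125; u=1/4·2.1875+0·7.1875+2·(-2.8125)=-5.078125; next y=-3/5·2.8125+1/4·(-5.078125)≈-2.957031
n=2: y≈-2.957031, sp=5, e=sp−y≈7.957031; I≈15.144531, D=e−e_prev≈5.769531; u=1/4·7.957031+0·15.144531+2·5.769531≈13.528320; next y=-3/5·(-2.957031)+1/4·13.528320≈5.156299
n=3: y≈5.156299, sp=5, e=sp−y≈-0.156299; I≈14.988232, D=e−e_prev≈-8.113330; u=1/4·(-0.156299)+0·14.988232+2·(-8.113330)≈-16.265735; next y=-3/5·5.156299+1/4·(-16.265735)≈-7.160213
n=4: y≈-7.160213, sp=5, e=sp−y≈12.160213; I≈27.148445, D=e−e_prev≈12.316512; u=1/4·12.160213+0·27.148445+2·12.316512≈27.673077; next y=-3/5·(-7.160213)+1/4·27.673077≈11.214397
n=5: y≈11.214397, sp=5, e=sp−y≈-6.214397; I≈20.934048, D=e−e_prev≈-18.374610; u=1/4·(-6.214397)+0·20.934048+2·(-18.374610)≈-38.302819; next y=-3/5·11.214397+1/4·(-38.302819)≈-16.304343
n=6: y≈-16.304343, sp=5, e=sp−y≈21.304343; I≈42.238391, D=e−e_prev≈27.518740; u=1/4·21.304343+0·42.238391+2·27.518740≈60.363566; next y=-3/5·(-16.304343)+1/4·60.363566≈24.873497
n=7: y≈24.873497, sp=5, e=sp−y≈-19.873497; I≈22.364894, D=e−e_prev≈-41.177840; u=1/4·(-19.873497)+0·22.364894+2·(-41.177840)≈-87.324055; next y=-3/5·24.873497+1/4·(-87.324055)≈-36.755112
n=8: y≈-36.755112, sp=5, e=sp−y≈41.755112; I≈64.120006, D=e−e_prev≈61.628610; u=1/4·41.755112+0·64.120006+2·61.628610≈133.695997; next y=-3/5·(-36.755112)+1/4·133.695997≈55.477067
n=9: y≈55.477067, sp=5, e=sp−y≈-50.477067; I≈13.642940, D=e−e_prev≈-92.232179; u=1/4·(-50.477067)+0·13.642940+2·(-92.232179)≈-197.083624; next y=-3/5·55.477067+1/4·(-197.083624)≈-82.557146
n=10: y≈-82.557146, sp=5, e=sp−y≈87.557146; I≈101.200086, D=e−e_prev≈138.034213; u=1/4·87.557146+0·101.200086+2·138.034213≈297.957712; next y=-3/5·(-82.557146)+1/4·297.957712≈124.023716
n=11: y≈124.023716, sp=5, e=sp−y≈-119.023716; I≈-17.823630, D=e−e_prev≈-206.580862; u=1/4·(-119.023716)+0·(-17.823630)+2·(-206.580862)≈-442.917652; next y=-3/5·124.023716+1/4·(-442.917652)≈-185.143642
n=12: y≈-185.143642, sp=5, e=sp−y≈190.143642; I≈172.320012, D=e−e_prev≈309.167358; u=1/4·190.143642+0·172.320012+2·309.167358≈665.870626; next y=-3/5·(-185.143642)+1/4·665.870626≈277.553842
n=13: y≈277.553842, sp=5, e=sp−y≈-272.553842; I≈-100.233829, D=e−e_prev≈-462.697484; u=1/4·(-272.553842)+0·(-100.233829)+2·(-462.697484)≈-993.533429; next y=-3/5·277.553842+1/4·(-993.533429)≈-414.915662

0 5 11.250 0.000
1 5 -5.078 2.813
2 5 13.528 -2.957
3 5 -16.266 5.156
4 5 27.673 -7.160
5 5 -38.303 11.214
6 5 60.364 -16.304
7 5 -87.324 24.873
8 5 133.696 -36.755
9 5 -197.084 55.477
10 5 297.958 -82.557
11 5 -442.918 124.024
12 5 665.871 -185.144
13 5 -993.533 277.554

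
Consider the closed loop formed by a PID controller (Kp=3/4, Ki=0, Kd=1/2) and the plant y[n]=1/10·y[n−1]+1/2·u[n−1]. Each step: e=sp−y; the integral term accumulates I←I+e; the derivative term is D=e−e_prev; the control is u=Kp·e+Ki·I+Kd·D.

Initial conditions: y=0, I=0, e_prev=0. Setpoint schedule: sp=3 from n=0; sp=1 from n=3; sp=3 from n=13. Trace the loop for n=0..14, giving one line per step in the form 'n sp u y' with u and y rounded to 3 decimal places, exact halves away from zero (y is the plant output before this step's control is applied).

0 3 3.750 0.000
1 3 -0.094 1.875
2 3 3.012 0.141
3 1 -2.080 1.520
4 1 2.620 -0.888
5 1 -1.220 1.221
6 1 1.971 -0.488
7 1 -0.665 0.936
8 1 1.517 -0.239
9 1 -0.287 0.734
10 1 1.205 -0.070
11 1 -0.029 0.595
12 1 0.992 0.045
13 3 2.647 0.500
14 3 0.783 1.374

(exact arithmetic carried between steps; '≈' marks a value shown rounded to 6 d.p. or computed from one; I and e_prev carry over from the previous line; the table rounds u and y to 3 d.p., halves away from zero)
n=0: y=0, sp=3, e=sp−y=3; I=3, D=e−e_prev=3; u=3/4·3+0·3+1/2·3=3.75; next y=1/10·0+1/2·3.75=1.875
n=1: y=1.875, sp=3, e=sp−y=1.125; I=4.125, D=e−e_prev=-1.875; u=3/4·1.125+0·4.125+1/2·(-1.875)=-0.09375; next y=1/10·1.875+1/2·(-0.09375)=0.140625
n=2: y=0.140625, sp=3, e=sp−y=2.859375; I=6.984375, D=e−e_prev=1.734375; u=3/4·2.859375+0·6.984375+1/2·1.734375≈3.011719; next y=1/10·0.140625+1/2·3.011719≈1.519922
n=3: y≈1.519922, sp=1, e=sp−y≈-0.519922; I≈6.464453, D=e−e_prev≈-3.379297; u=3/4·(-0.519922)+0·6.464453+1/2·(-3.379297)≈-2.079590; next y=1/10·1.519922+1/2·(-2.079590)≈-0.887803
n=4: y≈-0.887803, sp=1, e=sp−y≈1.887803; I≈8.352256, D=e−e_prev≈2.407725; u=3/4·1.887803+0·8.352256+1/2·2.407725≈2.619714; next y=1/10·(-0.887803)+1/2·2.619714≈1.221077
n=5: y≈1.221077, sp=1, e=sp−y≈-0.221077; I≈8.131179, D=e−e_prev≈-2.108880; u=3/4·(-0.221077)+0·8.131179+1/2·(-2.108880)≈-1.220247; next y=1/10·1.221077+1/2·(-1.220247)≈-0.488016
n=6: y≈-0.488016, sp=1, e=sp−y≈1.488016; I≈9.619195, D=e−e_prev≈1.709093; u=3/4·1.488016+0·9.619195+1/2·1.709093≈1.970559; next y=1/10·(-0.488016)+1/2·1.970559≈0.936478
n=7: y≈0.936478, sp=1, e=sp−y≈0.063522; I≈9.682717, D=e−e_prev≈-1.424494; u=3/4·0.063522+0·9.682717+1/2·(-1.424494)≈-0.664605; next y=1/10·0.936478+1/2·(-0.664605)≈-0.238655
n=8: y≈-0.238655, sp=1, e=sp−y≈1.238655; I≈10.921372, D=e−e_prev≈1.175132; u=3/4·1.238655+0·10.921372+1/2·1.175132≈1.516557; next y=1/10·(-0.238655)+1/2·1.516557≈0.734413
n=9: y≈0.734413, sp=1, e=sp−y≈0.265587; I≈11.186959, D=e−e_prev≈-0.973068; u=3/4·0.265587+0·11.186959+1/2·(-0.973068)≈-0.287344; next y=1/10·0.734413+1/2·(-0.287344)≈-0.070231
n=10: y≈-0.070231, sp=1, e=sp−y≈1.070231; I≈12.257190, D=e−e_prev≈0.804644; u=3/4·1.070231+0·12.257190+1/2·0.804644≈1.204995; next y=1/10·(-0.070231)+1/2·1.204995≈0.595474
n=11: y≈0.595474, sp=1, e=sp−y≈0.404526; I≈12.661715, D=e−e_prev≈-0.665705; u=3/4·0.404526+0·12.661715+1/2·(-0.665705)≈-0.029458; next y=1/10·0.595474+1/2·(-0.029458)≈0.044818
n=12: y≈0.044818, sp=1, e=sp−y≈0.955182; I≈13.616897, D=e−e_prev≈0.550656; u=3/4·0.955182+0·13.616897+1/2·0.550656≈0.991714; next y=1/10·0.044818+1/2·0.991714≈0.500339
n=13: y≈0.500339, sp=3, e=sp−y≈2.499661; I≈16.116558, D=e−e_prev≈1.544479; u=3/4·2.499661+0·16.116558+1/2·1.544479≈2.646985; next y=1/10·0.500339+1/2·2.646985≈1.373527
n=14: y≈1.373527, sp=3, e=sp−y≈1.626473; I≈17.743031, D=e−e_prev≈-0.873188; u=3/4·1.626473+0·17.743031+1/2·(-0.873188)≈0.783261; next y=1/10·1.373527+1/2·0.783261≈0.528983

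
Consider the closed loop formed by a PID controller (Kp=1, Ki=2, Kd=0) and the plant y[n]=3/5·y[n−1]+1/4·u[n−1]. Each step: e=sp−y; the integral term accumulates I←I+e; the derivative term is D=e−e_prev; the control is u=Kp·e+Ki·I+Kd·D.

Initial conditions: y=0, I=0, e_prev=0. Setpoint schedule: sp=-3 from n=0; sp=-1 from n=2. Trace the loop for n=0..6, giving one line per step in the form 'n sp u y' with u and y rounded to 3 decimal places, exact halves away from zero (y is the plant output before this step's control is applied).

0 -3 -9.000 0.000
1 -3 -8.250 -2.250
2 -1 -0.263 -3.413
3 -1 0.664 -2.113
4 -1 -0.143 -1.102
5 -1 -1.154 -0.697
6 -1 -1.731 -0.707

(exact arithmetic carried between steps; '≈' marks a value shown rounded to 6 d.p. or computed from one; I and e_prev carry over from the previous line; the table rounds u and y to 3 d.p., halves away from zero)
n=0: y=0, sp=-3, e=sp−y=-3; I=-3, D=e−e_prev=-3; u=1·(-3)+2·(-3)+0·(-3)=-9; next y=3/5·0+1/4·(-9)=-2.25
n=1: y=-2.25, sp=-3, e=sp−y=-0.75; I=-3.75, D=e−e_prev=2.25; u=1·(-0.75)+2·(-3.75)+0·2.25=-8.25; next y=3/5·(-2.25)+1/4·(-8.25)=-3.4125
n=2: y=-3.4125, sp=-1, e=sp−y=2.4125; I=-1.3375, D=e−e_prev=3.1625; u=1·2.4125+2·(-1.3375)+0·3.1625=-0.2625; next y=3/5·(-3.4125)+1/4·(-0.2625)=-2.113125
n=3: y=-2.113125, sp=-1, e=sp−y=1.113125; I=-0.224375, D=e−e_prev=-1.299375; u=1·1.113125+2·(-0.224375)+0·(-1.299375)=0.664375; next y=3/5·(-2.113125)+1/4·0.664375≈-1.101781
n=4: y≈-1.101781, sp=-1, e=sp−y≈0.101781; I≈-0.122594, D=e−e_prev≈-1.011344; u=1·0.101781+2·(-0.122594)+0·(-1.011344)≈-0.143406; next y=3/5·(-1.101781)+1/4·(-0.143406)≈-0.696920
n=5: y≈-0.696920, sp=-1, e=sp−y≈-0.303080; I≈-0.425673, D=e−e_prev≈-0.404861; u=1·(-0.303080)+2·(-0.425673)+0·(-0.404861)≈-1.154427; next y=3/5·(-0.696920)+1/4·(-1.154427)≈-0.706759
n=6: y≈-0.706759, sp=-1, e=sp−y≈-0.293241; I≈-0.718915, D=e−e_prev≈0.009839; u=1·(-0.293241)+2·(-0.718915)+0·0.009839≈-1.731070; next y=3/5·(-0.706759)+1/4·(-1.731070)≈-0.856823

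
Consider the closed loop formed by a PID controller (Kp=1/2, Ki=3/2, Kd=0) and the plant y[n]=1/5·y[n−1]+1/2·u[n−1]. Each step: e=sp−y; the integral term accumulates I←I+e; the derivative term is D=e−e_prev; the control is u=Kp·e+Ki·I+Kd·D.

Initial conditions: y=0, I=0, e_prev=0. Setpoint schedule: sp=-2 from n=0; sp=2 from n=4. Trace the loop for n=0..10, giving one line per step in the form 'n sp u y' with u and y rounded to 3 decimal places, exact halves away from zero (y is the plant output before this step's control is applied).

(exact arithmetic carried between steps; '≈' marks a value shown rounded to 6 d.p. or computed from one; I and e_prev carry over from the previous line; the table rounds u and y to 3 d.p., halves away from zero)
n=0: y=0, sp=-2, e=sp−y=-2; I=-2, D=e−e_prev=-2; u=1/2·(-2)+3/2·(-2)+0·(-2)=-4; next y=1/5·0+1/2·(-4)=-2
n=1: y=-2, sp=-2, e=sp−y=0; I=-2, D=e−e_prev=2; u=1/2·0+3/2·(-2)+0·2=-3; next y=1/5·(-2)+1/2·(-3)=-1.9
n=2: y=-1.9, sp=-2, e=sp−y=-0.1; I=-2.1, D=e−e_prev=-0.1; u=1/2·(-0.1)+3/2·(-2.1)+0·(-0.1)=-3.2; next y=1/5·(-1.9)+1/2·(-3.2)=-1.98
n=3: y=-1.98, sp=-2, e=sp−y=-0.02; I=-2.12, D=e−e_prev=0.08; u=1/2·(-0.02)+3/2·(-2.12)+0·0.08=-3.19; next y=1/5·(-1.98)+1/2·(-3.19)=-1.991
n=4: y=-1.991, sp=2, e=sp−y=3.991; I=1.871, D=e−e_prev=4.011; u=1/2·3.991+3/2·1.871+0·4.011=4.802; next y=1/5·(-1.991)+1/2·4.802=2.0028
n=5: y=2.0028, sp=2, e=sp−y=-0.0028; I=1.8682, D=e−e_prev=-3.9938; u=1/2·(-0.0028)+3/2·1.8682+0·(-3.9938)=2.8009; next y=1/5·2.0028+1/2·2.8009=1.80101
n=6: y=1.80101, sp=2, e=sp−y=0.19899; I=2.06719, D=e−e_prev=0.20179; u=1/2·0.19899+3/2·2.06719+0·0.20179=3.20028; next y=1/5·1.80101+1/2·3.20028=1.960342
n=7: y=1.960342, sp=2, e=sp−y=0.039658; I=2.106848, D=e−e_prev=-0.159332; u=1/2·0.039658+3/2·2.106848+0·(-0.159332)=3.180101; next y=1/5·1.960342+1/2·3.180101≈1.982119
n=8: y≈1.982119, sp=2, e=sp−y≈0.017881; I≈2.124729, D=e−e_prev≈-0.021777; u=1/2·0.017881+3/2·2.124729+0·(-0.021777)≈3.196034; next y=1/5·1.982119+1/2·3.196034≈1.994441
n=9: y≈1.994441, sp=2, e=sp−y≈0.005559; I≈2.130288, D=e−e_prev≈-0.012322; u=1/2·0.005559+3/2·2.130288+0·(-0.012322)≈3.198212; next y=1/5·1.994441+1/2·3.198212≈1.997994
n=10: y≈1.997994, sp=2, e=sp−y≈0.002006; I≈2.132294, D=e−e_prev≈-0.003553; u=1/2·0.002006+3/2·2.132294+0·(-0.003553)≈3.199444; next y=1/5·1.997994+1/2·3.199444≈1.999321

0 -2 -4.000 0.000
1 -2 -3.000 -2.000
2 -2 -3.200 -1.900
3 -2 -3.190 -1.980
4 2 4.802 -1.991
5 2 2.801 2.003
6 2 3.200 1.801
7 2 3.180 1.960
8 2 3.196 1.982
9 2 3.198 1.994
10 2 3.199 1.998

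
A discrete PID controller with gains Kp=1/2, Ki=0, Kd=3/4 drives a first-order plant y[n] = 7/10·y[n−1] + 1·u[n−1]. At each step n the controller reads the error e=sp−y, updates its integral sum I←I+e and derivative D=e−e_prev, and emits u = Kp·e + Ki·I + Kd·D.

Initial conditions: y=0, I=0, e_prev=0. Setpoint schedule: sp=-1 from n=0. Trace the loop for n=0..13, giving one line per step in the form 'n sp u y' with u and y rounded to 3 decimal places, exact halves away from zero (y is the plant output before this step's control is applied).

(exact arithmetic carried between steps; '≈' marks a value shown rounded to 6 d.p. or computed from one; I and e_prev carry over from the previous line; the table rounds u and y to 3 d.p., halves away from zero)
n=0: y=0, sp=-1, e=sp−y=-1; I=-1, D=e−e_prev=-1; u=1/2·(-1)+0·(-1)+3/4·(-1)=-1.25; next y=7/10·0+1·(-1.25)=-1.25
n=1: y=-1.25, sp=-1, e=sp−y=0.25; I=-0.75, D=e−e_prev=1.25; u=1/2·0.25+0·(-0.75)+3/4·1.25=1.0625; next y=7/10·(-1.25)+1·1.0625=0.1875
n=2: y=0.1875, sp=-1, e=sp−y=-1.1875; I=-1.9375, D=e−e_prev=-1.4375; u=1/2·(-1.1875)+0·(-1.9375)+3/4·(-1.4375)=-1.671875; next y=7/10·0.1875+1·(-1.671875)=-1.540625
n=3: y=-1.540625, sp=-1, e=sp−y=0.540625; I=-1.396875, D=e−e_prev=1.728125; u=1/2·0.540625+0·(-1.396875)+3/4·1.728125≈1.566406; next y=7/10·(-1.540625)+1·1.566406≈0.487969
n=4: y≈0.487969, sp=-1, e=sp−y≈-1.487969; I≈-2.884844, D=e−e_prev≈-2.028594; u=1/2·(-1.487969)+0·(-2.884844)+3/4·(-2.028594)≈-2.265430; next y=7/10·0.487969+1·(-2.265430)≈-1.923852
n=5: y≈-1.923852, sp=-1, e=sp−y≈0.923852; I≈-1.960992, D=e−e_prev≈2.411820; u=1/2·0.923852+0·(-1.960992)+3/4·2.411820≈2.270791; next y=7/10·(-1.923852)+1·2.270791≈0.924095
n=6: y≈0.924095, sp=-1, e=sp−y≈-1.924095; I≈-3.885087, D=e−e_prev≈-2.847946; u=1/2·(-1.924095)+0·(-3.885087)+3/4·(-2.847946)≈-3.098007; next y=7/10·0.924095+1·(-3.098007)≈-2.451141
n=7: y≈-2.451141, sp=-1, e=sp−y≈1.451141; I≈-2.433946, D=e−e_prev≈3.375236; u=1/2·1.451141+0·(-2.433946)+3/4·3.375236≈3.256997; next y=7/10·(-2.451141)+1·3.256997≈1.541199
n=8: y≈1.541199, sp=-1, e=sp−y≈-2.541199; I≈-4.975145, D=e−e_prev≈-3.992340; u=1/2·(-2.541199)+0·(-4.975145)+3/4·(-3.992340)≈-4.264854; next y=7/10·1.541199+1·(-4.264854)≈-3.186015
n=9: y≈-3.186015, sp=-1, e=sp−y≈2.186015; I≈-2.789130, D=e−e_prev≈4.727214; u=1/2·2.186015+0·(-2.789130)+3/4·4.727214≈4.638418; next y=7/10·(-3.186015)+1·4.638418≈2.408207
n=10: y≈2.408207, sp=-1, e=sp−y≈-3.408207; I≈-6.197337, D=e−e_prev≈-5.594222; u=1/2·(-3.408207)+0·(-6.197337)+3/4·(-5.594222)≈-5.899770; next y=7/10·2.408207+1·(-5.899770)≈-4.214025
n=11: y≈-4.214025, sp=-1, e=sp−y≈3.214025; I≈-2.983312, D=e−e_prev≈6.622232; u=1/2·3.214025+0·(-2.983312)+3/4·6.622232≈6.573687; next y=7/10·(-4.214025)+1·6.573687≈3.623869
n=12: y≈3.623869, sp=-1, e=sp−y≈-4.623869; I≈-7.607181, D=e−e_prev≈-7.837894; u=1/2·(-4.623869)+0·(-7.607181)+3/4·(-7.837894)≈-8.190355; next y=7/10·3.623869+1·(-8.190355)≈-5.653647
n=13: y≈-5.653647, sp=-1, e=sp−y≈4.653647; I≈-2.953534, D=e−e_prev≈9.277516; u=1/2·4.653647+0·(-2.953534)+3/4·9.277516≈9.284961; next y=7/10·(-5.653647)+1·9.284961≈5.327408

0 -1 -1.250 0.000
1 -1 1.063 -1.250
2 -1 -1.672 0.188
3 -1 1.566 -1.541
4 -1 -2.265 0.488
5 -1 2.271 -1.924
6 -1 -3.098 0.924
7 -1 3.257 -2.451
8 -1 -4.265 1.541
9 -1 4.638 -3.186
10 -1 -5.900 2.408
11 -1 6.574 -4.214
12 -1 -8.190 3.624
13 -1 9.285 -5.654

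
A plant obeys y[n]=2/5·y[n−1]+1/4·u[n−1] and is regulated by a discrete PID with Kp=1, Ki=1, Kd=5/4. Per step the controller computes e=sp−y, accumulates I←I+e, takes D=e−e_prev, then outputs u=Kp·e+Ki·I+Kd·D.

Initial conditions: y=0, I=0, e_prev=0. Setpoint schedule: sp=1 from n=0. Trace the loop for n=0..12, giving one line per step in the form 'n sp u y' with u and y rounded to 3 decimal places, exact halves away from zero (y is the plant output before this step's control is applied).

0 1 3.250 0.000
1 1 0.359 0.813
2 1 2.855 0.415
3 1 1.432 0.880
4 1 2.685 0.710
5 1 1.966 0.955
6 1 2.583 0.874
7 1 2.212 0.995
8 1 2.512 0.951
9 1 2.319 1.008
10 1 2.465 0.983
11 1 2.365 1.009
12 1 2.435 0.995

(exact arithmetic carried between steps; '≈' marks a value shown rounded to 6 d.p. or computed from one; I and e_prev carry over from the previous line; the table rounds u and y to 3 d.p., halves away from zero)
n=0: y=0, sp=1, e=sp−y=1; I=1, D=e−e_prev=1; u=1·1+1·1+5/4·1=3.25; next y=2/5·0+1/4·3.25=0.8125
n=1: y=0.8125, sp=1, e=sp−y=0.1875; I=1.1875, D=e−e_prev=-0.8125; u=1·0.1875+1·1.1875+5/4·(-0.8125)=0.359375; next y=2/5·0.8125+1/4·0.359375≈0.414844
n=2: y≈0.414844, sp=1, e=sp−y≈0.585156; I≈1.772656, D=e−e_prev≈0.397656; u=1·0.585156+1·1.772656+5/4·0.397656≈2.854883; next y=2/5·0.414844+1/4·2.854883≈0.879658
n=3: y≈0.879658, sp=1, e=sp−y≈0.120342; I≈1.892998, D=e−e_prev≈-0.464814; u=1·0.120342+1·1.892998+5/4·(-0.464814)≈1.432322; next y=2/5·0.879658+1/4·1.432322≈0.709944
n=4: y≈0.709944, sp=1, e=sp−y≈0.290056; I≈2.183054, D=e−e_prev≈0.169714; u=1·0.290056+1·2.183054+5/4·0.169714≈2.685254; next y=2/5·0.709944+1/4·2.685254≈0.955291
n=5: y≈0.955291, sp=1, e=sp−y≈0.044709; I≈2.227763, D=e−e_prev≈-0.245347; u=1·0.044709+1·2.227763+5/4·(-0.245347)≈1.965789; next y=2/5·0.955291+1/4·1.965789≈0.873563
n=6: y≈0.873563, sp=1, e=sp−y≈0.126437; I≈2.354200, D=e−e_prev≈0.081727; u=1·0.126437+1·2.354200+5/4·0.081727≈2.582796; next y=2/5·0.873563+1/4·2.582796≈0.995124
n=7: y≈0.995124, sp=1, e=sp−y≈0.004876; I≈2.359076, D=e−e_prev≈-0.121561; u=1·0.004876+1·2.359076+5/4·(-0.121561)≈2.212000; next y=2/5·0.995124+1/4·2.212000≈0.951050
n=8: y≈0.951050, sp=1, e=sp−y≈0.048950; I≈2.408026, D=e−e_prev≈0.044075; u=1·0.048950+1·2.408026+5/4·0.044075≈2.512069; next y=2/5·0.951050+1/4·2.512069≈1.008437
n=9: y≈1.008437, sp=1, e=sp−y≈-0.008437; I≈2.399589, D=e−e_prev≈-0.057387; u=1·(-0.008437)+1·2.399589+5/4·(-0.057387)≈2.319417; next y=2/5·1.008437+1/4·2.319417≈0.983229
n=10: y≈0.983229, sp=1, e=sp−y≈0.016771; I≈2.416359, D=e−e_prev≈0.025208; u=1·0.016771+1·2.416359+5/4·0.025208≈2.464640; next y=2/5·0.983229+1/4·2.464640≈1.009452
n=11: y≈1.009452, sp=1, e=sp−y≈-0.009452; I≈2.406908, D=e−e_prev≈-0.026223; u=1·(-0.009452)+1·2.406908+5/4·(-0.026223)≈2.364678; next y=2/5·1.009452+1/4·2.364678≈0.994950
n=12: y≈0.994950, sp=1, e=sp−y≈0.005050; I≈2.411958, D=e−e_prev≈0.014502; u=1·0.005050+1·2.411958+5/4·0.014502≈2.435134; next y=2/5·0.994950+1/4·2.435134≈1.006764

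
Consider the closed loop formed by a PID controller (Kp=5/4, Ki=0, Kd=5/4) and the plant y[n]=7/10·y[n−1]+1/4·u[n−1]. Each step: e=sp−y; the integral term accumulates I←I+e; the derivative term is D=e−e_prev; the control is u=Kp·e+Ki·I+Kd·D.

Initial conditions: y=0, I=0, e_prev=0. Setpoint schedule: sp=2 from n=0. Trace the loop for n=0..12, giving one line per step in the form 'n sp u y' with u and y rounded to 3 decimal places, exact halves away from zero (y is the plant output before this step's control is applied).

0 2 5.000 0.000
1 2 -0.625 1.250
2 2 2.266 0.719
3 2 0.725 1.070
4 2 1.512 0.930
5 2 1.090 1.029
6 2 1.304 0.993
7 2 1.188 1.021
8 2 1.247 1.012
9 2 1.215 1.020
10 2 1.231 1.018
11 2 1.222 1.020
12 2 1.226 1.020

(exact arithmetic carried between steps; '≈' marks a value shown rounded to 6 d.p. or computed from one; I and e_prev carry over from the previous line; the table rounds u and y to 3 d.p., halves away from zero)
n=0: y=0, sp=2, e=sp−y=2; I=2, D=e−e_prev=2; u=5/4·2+0·2+5/4·2=5; next y=7/10·0+1/4·5=1.25
n=1: y=1.25, sp=2, e=sp−y=0.75; I=2.75, D=e−e_prev=-1.25; u=5/4·0.75+0·2.75+5/4·(-1.25)=-0.625; next y=7/10·1.25+1/4·(-0.625)=0.71875
n=2: y=0.71875, sp=2, e=sp−y=1.28125; I=4.03125, D=e−e_prev=0.53125; u=5/4·1.28125+0·4.03125+5/4·0.53125=2.265625; next y=7/10·0.71875+1/4·2.265625≈1.069531
n=3: y≈1.069531, sp=2, e=sp−y≈0.930469; I≈4.961719, D=e−e_prev≈-0.350781; u=5/4·0.930469+0·4.961719+5/4·(-0.350781)≈0.724609; next y=7/10·1.069531+1/4·0.724609≈0.929824
n=4: y≈0.929824, sp=2, e=sp−y≈1.070176; I≈6.031895, D=e−e_prev≈0.139707; u=5/4·1.070176+0·6.031895+5/4·0.139707≈1.512354; next y=7/10·0.929824+1/4·1.512354≈1.028965
n=5: y≈1.028965, sp=2, e=sp−y≈0.971035; I≈7.002929, D=e−e_prev≈-0.099141; u=5/4·0.971035+0·7.002929+5/4·(-0.099141)≈1.089867; next y=7/10·1.028965+1/4·1.089867≈0.992742
n=6: y≈0.992742, sp=2, e=sp−y≈1.007258; I≈8.010187, D=e−e_prev≈0.036223; u=5/4·1.007258+0·8.010187+5/4·0.036223≈1.304350; next y=7/10·0.992742+1/4·1.304350≈1.021007
n=7: y≈1.021007, sp=2, e=sp−y≈0.978993; I≈8.989179, D=e−e_prev≈-0.028265; u=5/4·0.978993+0·8.989179+5/4·(-0.028265)≈1.188410; next y=7/10·1.021007+1/4·1.188410≈1.011808
n=8: y≈1.011808, sp=2, e=sp−y≈0.988192; I≈9.977372, D=e−e_prev≈0.009200; u=5/4·0.988192+0·9.977372+5/4·0.009200≈1.246740; next y=7/10·1.011808+1/4·1.246740≈1.019950
n=9: y≈1.019950, sp=2, e=sp−y≈0.980050; I≈10.957421, D=e−e_prev≈-0.008143; u=5/4·0.980050+0·10.957421+5/4·(-0.008143)≈1.214884; next y=7/10·1.019950+1/4·1.214884≈1.017686
n=10: y≈1.017686, sp=2, e=sp−y≈0.982314; I≈11.939735, D=e−e_prev≈0.002264; u=5/4·0.982314+0·11.939735+5/4·0.002264≈1.230723; next y=7/10·1.017686+1/4·1.230723≈1.020061
n=11: y≈1.020061, sp=2, e=sp−y≈0.979939; I≈12.919674, D=e−e_prev≈-0.002375; u=5/4·0.979939+0·12.919674+5/4·(-0.002375)≈1.221955; next y=7/10·1.020061+1/4·1.221955≈1.019531
n=12: y≈1.019531, sp=2, e=sp−y≈0.980469; I≈13.900143, D=e−e_prev≈0.000529; u=5/4·0.980469+0·13.900143+5/4·0.000529≈1.226247; next y=7/10·1.019531+1/4·1.226247≈1.020234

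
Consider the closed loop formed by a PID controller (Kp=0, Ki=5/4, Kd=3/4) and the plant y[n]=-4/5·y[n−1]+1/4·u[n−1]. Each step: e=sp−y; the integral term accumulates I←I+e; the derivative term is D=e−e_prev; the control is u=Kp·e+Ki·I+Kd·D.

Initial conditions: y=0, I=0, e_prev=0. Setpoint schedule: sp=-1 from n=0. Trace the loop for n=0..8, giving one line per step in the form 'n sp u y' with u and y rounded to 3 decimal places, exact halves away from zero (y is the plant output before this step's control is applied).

0 -1 -2.000 0.000
1 -1 -1.500 -0.500
2 -1 -3.550 0.025
3 -1 -2.573 -0.908
4 -1 -5.368 0.083
5 -1 -2.997 -1.408
6 -1 -7.176 0.378
7 -1 -2.612 -2.096
8 -1 -9.337 1.024

(exact arithmetic carried between steps; '≈' marks a value shown rounded to 6 d.p. or computed from one; I and e_prev carry over from the previous line; the table rounds u and y to 3 d.p., halves away from zero)
n=0: y=0, sp=-1, e=sp−y=-1; I=-1, D=e−e_prev=-1; u=0·(-1)+5/4·(-1)+3/4·(-1)=-2; next y=-4/5·0+1/4·(-2)=-0.5
n=1: y=-0.5, sp=-1, e=sp−y=-0.5; I=-1.5, D=e−e_prev=0.5; u=0·(-0.5)+5/4·(-1.5)+3/4·0.5=-1.5; next y=-4/5·(-0.5)+1/4·(-1.5)=0.025
n=2: y=0.025, sp=-1, e=sp−y=-1.025; I=-2.525, D=e−e_prev=-0.525; u=0·(-1.025)+5/4·(-2.525)+3/4·(-0.525)=-3.55; next y=-4/5·0.025+1/4·(-3.55)=-0.9075
n=3: y=-0.9075, sp=-1, e=sp−y=-0.0925; I=-2.6175, D=e−e_prev=0.9325; u=0·(-0.0925)+5/4·(-2.6175)+3/4·0.9325=-2.5725; next y=-4/5·(-0.9075)+1/4·(-2.5725)=0.082875
n=4: y=0.082875, sp=-1, e=sp−y=-1.082875; I=-3.700375, D=e−e_prev=-0.990375; u=0·(-1.082875)+5/4·(-3.700375)+3/4·(-0.990375)=-5.36825; next y=-4/5·0.082875+1/4·(-5.36825)≈-1.408363
n=5: y≈-1.408363, sp=-1, e=sp−y≈0.408363; I≈-3.292013, D=e−e_prev≈1.491238; u=0·0.408363+5/4·(-3.292013)+3/4·1.491238≈-2.996588; next y=-4/5·(-1.408363)+1/4·(-2.996588)≈0.377543
n=6: y≈0.377543, sp=-1, e=sp−y≈-1.377543; I≈-4.669556, D=e−e_prev≈-1.785906; u=0·(-1.377543)+5/4·(-4.669556)+3/4·(-1.785906)≈-7.176374; next y=-4/5·0.377543+1/4·(-7.176374)≈-2.096128
n=7: y≈-2.096128, sp=-1, e=sp−y≈1.096128; I≈-3.573428, D=e−e_prev≈2.473671; u=0·1.096128+5/4·(-3.573428)+3/4·2.473671≈-2.611531; next y=-4/5·(-2.096128)+1/4·(-2.611531)≈1.024020
n=8: y≈1.024020, sp=-1, e=sp−y≈-2.024020; I≈-5.597447, D=e−e_prev≈-3.120147; u=0·(-2.024020)+5/4·(-5.597447)+3/4·(-3.120147)≈-9.336920; next y=-4/5·1.024020+1/4·(-9.336920)≈-3.153446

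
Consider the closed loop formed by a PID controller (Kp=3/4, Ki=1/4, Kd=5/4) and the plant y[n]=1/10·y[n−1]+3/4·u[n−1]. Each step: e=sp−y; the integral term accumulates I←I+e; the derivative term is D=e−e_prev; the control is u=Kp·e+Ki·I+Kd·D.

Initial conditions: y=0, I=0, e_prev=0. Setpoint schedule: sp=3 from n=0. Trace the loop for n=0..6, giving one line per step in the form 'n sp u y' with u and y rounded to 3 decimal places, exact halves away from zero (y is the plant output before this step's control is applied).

0 3 6.750 0.000
1 3 -7.641 5.063
2 3 21.317 -5.224
3 3 -36.037 15.465
4 3 78.838 -25.481
5 3 -149.863 56.581
6 3 306.788 -106.739

(exact arithmetic carried between steps; '≈' marks a value shown rounded to 6 d.p. or computed from one; I and e_prev carry over from the previous line; the table rounds u and y to 3 d.p., halves away from zero)
n=0: y=0, sp=3, e=sp−y=3; I=3, D=e−e_prev=3; u=3/4·3+1/4·3+5/4·3=6.75; next y=1/10·0+3/4·6.75=5.0625
n=1: y=5.0625, sp=3, e=sp−y=-2.0625; I=0.9375, D=e−e_prev=-5.0625; u=3/4·(-2.0625)+1/4·0.9375+5/4·(-5.0625)=-7.640625; next y=1/10·5.0625+3/4·(-7.640625)≈-5.224219
n=2: y≈-5.224219, sp=3, e=sp−y≈8.224219; I≈9.161719, D=e−e_prev≈10.286719; u=3/4·8.224219+1/4·9.161719+5/4·10.286719≈21.316992; next y=1/10·(-5.224219)+3/4·21.316992≈15.465322
n=3: y≈15.465322, sp=3, e=sp−y≈-12.465322; I≈-3.303604, D=e−e_prev≈-20.689541; u=3/4·(-12.465322)+1/4·(-3.303604)+5/4·(-20.689541)≈-36.036819; next y=1/10·15.465322+3/4·(-36.036819)≈-25.481082
n=4: y≈-25.481082, sp=3, e=sp−y≈28.481082; I≈25.177478, D=e−e_prev≈40.946404; u=3/4·28.481082+1/4·25.177478+5/4·40.946404≈78.838186; next y=1/10·(-25.481082)+3/4·78.838186≈56.580531
n=5: y≈56.580531, sp=3, e=sp−y≈-53.580531; I≈-28.403053, D=e−e_prev≈-82.061613; u=3/4·(-53.580531)+1/4·(-28.403053)+5/4·(-82.061613)≈-149.863179; next y=1/10·56.580531+3/4·(-149.863179)≈-106.739331
n=6: y≈-106.739331, sp=3, e=sp−y≈109.739331; I≈81.336278, D=e−e_prev≈163.319862; u=3/4·109.739331+1/4·81.336278+5/4·163.319862≈306.788395; next y=1/10·(-106.739331)+3/4·306.788395≈219.417364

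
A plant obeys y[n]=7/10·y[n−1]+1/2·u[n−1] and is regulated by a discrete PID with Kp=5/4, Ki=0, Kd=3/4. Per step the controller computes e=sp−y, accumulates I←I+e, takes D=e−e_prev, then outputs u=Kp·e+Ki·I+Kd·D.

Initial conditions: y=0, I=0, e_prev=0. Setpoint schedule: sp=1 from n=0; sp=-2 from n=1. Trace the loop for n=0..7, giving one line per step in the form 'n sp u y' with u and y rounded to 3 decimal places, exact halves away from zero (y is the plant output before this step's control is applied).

(exact arithmetic carried between steps; '≈' marks a value shown rounded to 6 d.p. or computed from one; I and e_prev carry over from the previous line; the table rounds u and y to 3 d.p., halves away from zero)
n=0: y=0, sp=1, e=sp−y=1; I=1, D=e−e_prev=1; u=5/4·1+0·1+3/4·1=2; next y=7/10·0+1/2·2=1
n=1: y=1, sp=-2, e=sp−y=-3; I=-2, D=e−e_prev=-4; u=5/4·(-3)+0·(-2)+3/4·(-4)=-6.75; next y=7/10·1+1/2·(-6.75)=-2.675
n=2: y=-2.675, sp=-2, e=sp−y=0.675; I=-1.325, D=e−e_prev=3.675; u=5/4·0.675+0·(-1.325)+3/4·3.675=3.6; next y=7/10·(-2.675)+1/2·3.6=-0.0725
n=3: y=-0.0725, sp=-2, e=sp−y=-1.9275; I=-3.2525, D=e−e_prev=-2.6025; u=5/4·(-1.9275)+0·(-3.2525)+3/4·(-2.6025)=-4.36125; next y=7/10·(-0.0725)+1/2·(-4.36125)=-2.231375
n=4: y=-2.231375, sp=-2, e=sp−y=0.231375; I=-3.021125, D=e−e_prev=2.158875; u=5/4·0.231375+0·(-3.021125)+3/4·2.158875=1.908375; next y=7/10·(-2.231375)+1/2·1.908375=-0.607775
n=5: y=-0.607775, sp=-2, e=sp−y=-1.392225; I=-4.41335, D=e−e_prev=-1.6236; u=5/4·(-1.392225)+0·(-4.41335)+3/4·(-1.6236)≈-2.957981; next y=7/10·(-0.607775)+1/2·(-2.957981)≈-1.904433
n=6: y≈-1.904433, sp=-2, e=sp−y≈-0.095567; I≈-4.508917, D=e−e_prev≈1.296658; u=5/4·(-0.095567)+0·(-4.508917)+3/4·1.296658≈0.853035; next y=7/10·(-1.904433)+1/2·0.853035≈-0.906586
n=7: y≈-0.906586, sp=-2, e=sp−y≈-1.093414; I≈-5.602331, D=e−e_prev≈-0.997847; u=5/4·(-1.093414)+0·(-5.602331)+3/4·(-0.997847)≈-2.115153; next y=7/10·(-0.906586)+1/2·(-2.115153)≈-1.692187

0 1 2.000 0.000
1 -2 -6.750 1.000
2 -2 3.600 -2.675
3 -2 -4.361 -0.073
4 -2 1.908 -2.231
5 -2 -2.958 -0.608
6 -2 0.853 -1.904
7 -2 -2.115 -0.907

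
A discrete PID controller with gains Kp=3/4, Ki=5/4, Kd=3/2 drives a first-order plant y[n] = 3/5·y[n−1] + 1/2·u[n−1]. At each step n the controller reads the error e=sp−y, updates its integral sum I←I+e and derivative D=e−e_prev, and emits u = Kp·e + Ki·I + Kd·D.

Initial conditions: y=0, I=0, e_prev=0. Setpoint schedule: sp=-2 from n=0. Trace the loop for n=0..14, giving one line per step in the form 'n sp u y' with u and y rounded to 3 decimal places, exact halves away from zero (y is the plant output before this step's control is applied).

0 -2 -7.000 0.000
1 -2 5.750 -3.500
2 -2 -12.588 0.775
3 -2 13.469 -5.829
4 -2 -23.382 3.237
5 -2 29.121 -9.749
6 -2 -45.282 8.712
7 -2 60.459 -17.414
8 -2 -89.645 19.781
9 -2 123.493 -32.954
10 -2 -179.165 41.974
11 -2 250.562 -64.398
12 -2 -359.639 86.642
13 -2 506.786 -127.834
14 -2 -723.479 176.692

(exact arithmetic carried between steps; '≈' marks a value shown rounded to 6 d.p. or computed from one; I and e_prev carry over from the previous line; the table rounds u and y to 3 d.p., halves away from zero)
n=0: y=0, sp=-2, e=sp−y=-2; I=-2, D=e−e_prev=-2; u=3/4·(-2)+5/4·(-2)+3/2·(-2)=-7; next y=3/5·0+1/2·(-7)=-3.5
n=1: y=-3.5, sp=-2, e=sp−y=1.5; I=-0.5, D=e−e_prev=3.5; u=3/4·1.5+5/4·(-0.5)+3/2·3.5=5.75; next y=3/5·(-3.5)+1/2·5.75=0.775
n=2: y=0.775, sp=-2, e=sp−y=-2.775; I=-3.275, D=e−e_prev=-4.275; u=3/4·(-2.775)+5/4·(-3.275)+3/2·(-4.275)=-12.5875; next y=3/5·0.775+1/2·(-12.5875)=-5.82875
n=3: y=-5.82875, sp=-2, e=sp−y=3.82875; I=0.55375, D=e−e_prev=6.60375; u=3/4·3.82875+5/4·0.55375+3/2·6.60375=13.469375; next y=3/5·(-5.82875)+1/2·13.469375≈3.237438
n=4: y≈3.237438, sp=-2, e=sp−y≈-5.237438; I≈-4.683688, D=e−e_prev≈-9.066188; u=3/4·(-5.237438)+5/4·(-4.683688)+3/2·(-9.066188)≈-23.381969; next y=3/5·3.237438+1/2·(-23.381969)≈-9.748522
n=5: y≈-9.748522, sp=-2, e=sp−y≈7.748522; I≈3.064834, D=e−e_prev≈12.985959; u=3/4·7.748522+5/4·3.064834+3/2·12.985959≈29.121373; next y=3/5·(-9.748522)+1/2·29.121373≈8.711574
n=6: y≈8.711574, sp=-2, e=sp−y≈-10.711574; I≈-7.646739, D=e−e_prev≈-18.460095; u=3/4·(-10.711574)+5/4·(-7.646739)+3/2·(-18.460095)≈-45.282247; next y=3/5·8.711574+1/2·(-45.282247)≈-17.414180
n=7: y≈-17.414180, sp=-2, e=sp−y≈15.414180; I≈7.767440, D=e−e_prev≈26.125753; u=3/4·15.414180+5/4·7.767440+3/2·26.125753≈60.458565; next y=3/5·(-17.414180)+1/2·60.458565≈19.780775
n=8: y≈19.780775, sp=-2, e=sp−y≈-21.780775; I≈-14.013334, D=e−e_prev≈-37.194954; u=3/4·(-21.780775)+5/4·(-14.013334)+3/2·(-37.194954)≈-89.644680; next y=3/5·19.780775+1/2·(-89.644680)≈-32.953875
n=9: y≈-32.953875, sp=-2, e=sp−y≈30.953875; I≈16.940541, D=e−e_prev≈52.734650; u=3/4·30.953875+5/4·16.940541+3/2·52.734650≈123.493058; next y=3/5·(-32.953875)+1/2·123.493058≈41.974204
n=10: y≈41.974204, sp=-2, e=sp−y≈-43.974204; I≈-27.033663, D=e−e_prev≈-74.928079; u=3/4·(-43.974204)+5/4·(-27.033663)+3/2·(-74.928079)≈-179.164850; next y=3/5·41.974204+1/2·(-179.164850)≈-64.397903
n=11: y≈-64.397903, sp=-2, e=sp−y≈62.397903; I≈35.364240, D=e−e_prev≈106.372106; u=3/4·62.397903+5/4·35.364240+3/2·106.372106≈250.561886; next y=3/5·(-64.397903)+1/2·250.561886≈86.642202
n=12: y≈86.642202, sp=-2, e=sp−y≈-88.642202; I≈-53.277962, D=e−e_prev≈-151.040104; u=3/4·(-88.642202)+5/4·(-53.277962)+3/2·(-151.040104)≈-359.639259; next y=3/5·86.642202+1/2·(-359.639259)≈-127.834309
n=13: y≈-127.834309, sp=-2, e=sp−y≈125.834309; I≈72.556347, D=e−e_prev≈214.476510; u=3/4·125.834309+5/4·72.556347+3/2·214.476510≈506.785931; next y=3/5·(-127.834309)+1/2·506.785931≈176.692380
n=14: y≈176.692380, sp=-2, e=sp−y≈-178.692380; I≈-106.136033, D=e−e_prev≈-304.526689; u=3/4·(-178.692380)+5/4·(-106.136033)+3/2·(-304.526689)≈-723.479360; next y=3/5·176.692380+1/2·(-723.479360)≈-255.724252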